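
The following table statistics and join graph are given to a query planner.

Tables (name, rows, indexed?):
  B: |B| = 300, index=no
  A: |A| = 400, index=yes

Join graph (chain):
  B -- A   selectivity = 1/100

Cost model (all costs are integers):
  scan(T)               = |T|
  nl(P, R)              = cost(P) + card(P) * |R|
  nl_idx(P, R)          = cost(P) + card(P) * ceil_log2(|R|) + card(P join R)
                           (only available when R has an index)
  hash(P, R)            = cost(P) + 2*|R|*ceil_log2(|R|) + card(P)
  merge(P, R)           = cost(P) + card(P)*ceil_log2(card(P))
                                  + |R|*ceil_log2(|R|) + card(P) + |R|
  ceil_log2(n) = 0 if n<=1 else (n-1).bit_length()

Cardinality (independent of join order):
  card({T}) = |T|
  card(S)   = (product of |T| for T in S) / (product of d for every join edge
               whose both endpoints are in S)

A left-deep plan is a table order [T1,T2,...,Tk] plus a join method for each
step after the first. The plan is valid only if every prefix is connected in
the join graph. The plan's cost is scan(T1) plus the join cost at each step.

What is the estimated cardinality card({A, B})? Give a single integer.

Tables in S: A(400), B(300)
Edges inside S: B-A(d=100)
numerator = 400 * 300 = 120000
denominator = 100 = 100
card(S) = 120000 / 100 = 1200

1200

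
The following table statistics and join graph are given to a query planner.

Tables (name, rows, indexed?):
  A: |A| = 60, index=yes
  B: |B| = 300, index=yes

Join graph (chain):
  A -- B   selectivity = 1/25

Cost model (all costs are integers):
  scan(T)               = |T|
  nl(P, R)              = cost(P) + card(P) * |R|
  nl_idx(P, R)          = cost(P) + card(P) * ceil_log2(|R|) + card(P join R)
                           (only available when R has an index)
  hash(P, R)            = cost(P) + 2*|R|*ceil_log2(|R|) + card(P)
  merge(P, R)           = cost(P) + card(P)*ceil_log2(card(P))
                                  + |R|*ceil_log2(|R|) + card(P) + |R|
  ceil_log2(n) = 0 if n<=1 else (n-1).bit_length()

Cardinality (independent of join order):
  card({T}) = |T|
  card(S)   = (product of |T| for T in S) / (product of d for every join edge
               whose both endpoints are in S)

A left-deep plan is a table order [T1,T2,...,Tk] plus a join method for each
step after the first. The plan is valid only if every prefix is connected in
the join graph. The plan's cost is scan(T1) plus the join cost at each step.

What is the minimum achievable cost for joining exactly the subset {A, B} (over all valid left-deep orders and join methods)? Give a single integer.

1320

Selinger DP over subsets of {A,B}:
  {A}: scan cost=60, card=60
  {B}: scan cost=300, card=300
  {AB}: card=720; try (B,nl_idx)→1320, (A,hash)→1320, (A,nl_idx)→2820, (B,merge)→3480, (A,merge)→3720, (B,hash)→5520 …(+2); best=1320 via (B,nl_idx)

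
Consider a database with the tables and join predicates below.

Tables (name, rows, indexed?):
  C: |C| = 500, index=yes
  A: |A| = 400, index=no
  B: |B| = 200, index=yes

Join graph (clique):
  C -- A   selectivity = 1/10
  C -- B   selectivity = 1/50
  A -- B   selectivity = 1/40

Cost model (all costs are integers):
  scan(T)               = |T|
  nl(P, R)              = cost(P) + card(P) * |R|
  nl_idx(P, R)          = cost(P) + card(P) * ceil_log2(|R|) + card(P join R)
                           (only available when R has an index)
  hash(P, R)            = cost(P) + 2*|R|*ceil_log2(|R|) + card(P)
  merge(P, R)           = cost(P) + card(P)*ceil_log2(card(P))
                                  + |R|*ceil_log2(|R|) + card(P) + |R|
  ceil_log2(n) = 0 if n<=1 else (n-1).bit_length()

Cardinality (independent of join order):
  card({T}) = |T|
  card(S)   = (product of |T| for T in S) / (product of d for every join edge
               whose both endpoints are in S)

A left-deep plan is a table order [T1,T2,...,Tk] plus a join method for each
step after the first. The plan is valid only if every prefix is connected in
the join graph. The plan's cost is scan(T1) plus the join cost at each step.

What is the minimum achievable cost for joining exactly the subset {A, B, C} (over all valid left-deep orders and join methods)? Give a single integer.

Selinger DP over subsets of {A,B,C}:
  {C}: scan cost=500, card=500
  {A}: scan cost=400, card=400
  {B}: scan cost=200, card=200
  {AC}: card=20000; try (A,hash)→8200, (C,merge)→9400, (A,merge)→9500, (C,hash)→9800, (C,nl_idx)→24000, (C,nl)→200400 …(+1); best=8200 via (A,hash)
  {BC}: card=2000; try (C,nl_idx)→4000, (B,hash)→4200, (B,nl_idx)→6500, (C,merge)→7000, (B,merge)→7300, (C,hash)→9400 …(+2); best=4000 via (C,nl_idx)
  {AB}: card=2000; try (B,hash)→4000, (B,nl_idx)→5600, (A,merge)→6000, (B,merge)→6200, (A,hash)→7600, (A,nl)→80200 …(+1); best=4000 via (B,hash)
  {ABC}: card=2000; try (A,hash)→13200, (C,hash)→15000, (C,nl_idx)→24000, (B,hash)→31400, (A,merge)→32000, (C,merge)→33000 …(+5); best=13200 via (A,hash)

13200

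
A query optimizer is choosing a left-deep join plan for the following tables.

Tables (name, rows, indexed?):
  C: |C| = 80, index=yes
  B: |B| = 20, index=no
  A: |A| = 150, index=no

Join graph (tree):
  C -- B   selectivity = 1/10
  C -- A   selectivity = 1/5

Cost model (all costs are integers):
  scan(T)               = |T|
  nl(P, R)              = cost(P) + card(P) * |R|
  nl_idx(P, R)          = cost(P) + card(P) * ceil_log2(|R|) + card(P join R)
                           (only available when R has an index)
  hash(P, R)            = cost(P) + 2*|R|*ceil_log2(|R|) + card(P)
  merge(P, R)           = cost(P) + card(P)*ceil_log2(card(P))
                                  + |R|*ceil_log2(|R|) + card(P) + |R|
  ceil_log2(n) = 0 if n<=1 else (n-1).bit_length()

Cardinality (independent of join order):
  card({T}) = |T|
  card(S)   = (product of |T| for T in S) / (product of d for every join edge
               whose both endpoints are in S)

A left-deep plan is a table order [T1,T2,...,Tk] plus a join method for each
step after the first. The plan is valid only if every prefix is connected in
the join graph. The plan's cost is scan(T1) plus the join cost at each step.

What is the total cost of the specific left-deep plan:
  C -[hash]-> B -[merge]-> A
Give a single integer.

step 1: scan C: cost=80, card=80
step 2: join B via hash
    card(P join B) = 80*20/(10) = 160
    cost = 80 + 2*20*5 + 80 = 360
step 3: join A via merge
    card(P join A) = 160*150/(5) = 4800
    cost = 360 + 160*8 + 150*8 + 160 + 150 = 3150

3150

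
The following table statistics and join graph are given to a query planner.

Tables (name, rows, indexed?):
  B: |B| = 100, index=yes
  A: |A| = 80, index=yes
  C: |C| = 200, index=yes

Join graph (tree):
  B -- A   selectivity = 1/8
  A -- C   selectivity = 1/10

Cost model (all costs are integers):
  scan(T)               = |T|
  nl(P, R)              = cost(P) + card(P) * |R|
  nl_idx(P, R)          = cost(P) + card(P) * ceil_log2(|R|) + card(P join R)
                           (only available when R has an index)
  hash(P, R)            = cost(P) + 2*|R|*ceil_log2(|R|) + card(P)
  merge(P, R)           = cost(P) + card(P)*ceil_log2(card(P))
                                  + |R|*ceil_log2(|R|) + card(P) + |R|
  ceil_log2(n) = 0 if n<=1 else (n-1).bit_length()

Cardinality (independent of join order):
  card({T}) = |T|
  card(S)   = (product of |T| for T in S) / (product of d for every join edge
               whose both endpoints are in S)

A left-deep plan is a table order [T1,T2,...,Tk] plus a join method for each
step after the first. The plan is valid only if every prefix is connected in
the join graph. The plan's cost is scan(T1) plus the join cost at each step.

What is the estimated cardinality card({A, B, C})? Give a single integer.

Tables in S: A(80), B(100), C(200)
Edges inside S: B-A(d=8), A-C(d=10)
numerator = 80 * 100 * 200 = 1600000
denominator = 8 * 10 = 80
card(S) = 1600000 / 80 = 20000

20000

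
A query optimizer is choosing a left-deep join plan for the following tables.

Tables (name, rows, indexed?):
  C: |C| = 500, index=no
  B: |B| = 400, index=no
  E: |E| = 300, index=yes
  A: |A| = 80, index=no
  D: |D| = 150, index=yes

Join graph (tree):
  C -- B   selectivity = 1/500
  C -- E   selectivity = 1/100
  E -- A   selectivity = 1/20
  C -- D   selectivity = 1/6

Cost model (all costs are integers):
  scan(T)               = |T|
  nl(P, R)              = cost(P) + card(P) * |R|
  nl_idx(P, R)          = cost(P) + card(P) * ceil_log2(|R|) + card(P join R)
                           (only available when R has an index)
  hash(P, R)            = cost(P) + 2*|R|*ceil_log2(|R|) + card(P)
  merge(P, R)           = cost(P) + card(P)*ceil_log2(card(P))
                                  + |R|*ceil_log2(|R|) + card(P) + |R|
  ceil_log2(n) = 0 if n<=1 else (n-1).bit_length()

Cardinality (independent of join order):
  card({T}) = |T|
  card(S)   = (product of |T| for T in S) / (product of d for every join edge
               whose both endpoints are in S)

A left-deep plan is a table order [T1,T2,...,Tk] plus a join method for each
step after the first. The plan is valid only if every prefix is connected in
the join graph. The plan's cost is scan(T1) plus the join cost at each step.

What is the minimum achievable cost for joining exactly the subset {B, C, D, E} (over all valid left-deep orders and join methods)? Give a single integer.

Selinger DP over subsets of {B,C,D,E}:
  {C}: scan cost=500, card=500
  {B}: scan cost=400, card=400
  {E}: scan cost=300, card=300
  {D}: scan cost=150, card=150
  {BC}: card=400; try (B,hash)→8200, (C,merge)→9400, (B,merge)→9500, (C,hash)→9800, (C,nl)→200400, (B,nl)→200500; best=8200 via (B,hash)
  {CE}: card=1500; try (E,hash)→6400, (E,nl_idx)→6500, (C,merge)→8300, (E,merge)→8500, (C,hash)→9600, (C,nl)→150300 …(+1); best=6400 via (E,hash)
  {CD}: card=12500; try (D,hash)→3400, (C,merge)→6500, (D,merge)→6850, (C,hash)→9300, (D,nl_idx)→17000, (C,nl)→75150 …(+1); best=3400 via (D,hash)
  {BCE}: card=1200; try (E,nl_idx)→13000, (E,hash)→14000, (B,hash)→15100, (E,merge)→15200, (B,merge)→28400, (E,nl)→128200 …(+1); best=13000 via (E,nl_idx)
  {BCD}: card=10000; try (D,hash)→11000, (D,merge)→13550, (D,nl_idx)→21400, (B,hash)→23100, (D,nl)→68200, (B,merge)→194900 …(+1); best=11000 via (D,hash)
  {CDE}: card=37500; try (D,hash)→10300, (E,hash)→21300, (D,merge)→25750, (D,nl_idx)→55900, (E,nl_idx)→153400, (E,merge)→193900 …(+2); best=10300 via (D,hash)
  {BCDE}: card=30000; try (D,hash)→16600, (E,hash)→26400, (D,merge)→28750, (D,nl_idx)→52600, (B,hash)→55000, (E,nl_idx)→131000 …(+5); best=16600 via (D,hash)

16600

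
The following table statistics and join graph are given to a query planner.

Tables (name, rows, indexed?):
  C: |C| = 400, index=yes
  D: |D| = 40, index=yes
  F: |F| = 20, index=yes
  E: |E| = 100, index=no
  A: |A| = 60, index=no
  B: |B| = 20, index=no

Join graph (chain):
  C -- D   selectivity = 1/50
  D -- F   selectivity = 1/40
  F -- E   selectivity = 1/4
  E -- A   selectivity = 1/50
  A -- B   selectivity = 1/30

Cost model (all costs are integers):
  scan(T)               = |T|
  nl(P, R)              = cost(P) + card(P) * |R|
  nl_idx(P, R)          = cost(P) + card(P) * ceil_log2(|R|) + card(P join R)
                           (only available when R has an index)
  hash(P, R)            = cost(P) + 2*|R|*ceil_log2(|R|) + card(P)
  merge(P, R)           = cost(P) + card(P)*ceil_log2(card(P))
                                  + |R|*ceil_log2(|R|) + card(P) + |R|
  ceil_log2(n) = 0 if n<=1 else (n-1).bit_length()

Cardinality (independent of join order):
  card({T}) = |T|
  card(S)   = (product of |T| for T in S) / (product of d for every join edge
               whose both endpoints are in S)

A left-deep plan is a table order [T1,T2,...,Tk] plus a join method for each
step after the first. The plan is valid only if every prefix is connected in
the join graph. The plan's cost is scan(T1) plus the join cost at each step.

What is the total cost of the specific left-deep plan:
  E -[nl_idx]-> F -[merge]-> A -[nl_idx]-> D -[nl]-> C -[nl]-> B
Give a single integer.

step 1: scan E: cost=100, card=100
step 2: join F via nl_idx
    card(P join F) = 100*20/(4) = 500
    cost = 100 + 100*5 + 500 = 1100
step 3: join A via merge
    card(P join A) = 500*60/(50) = 600
    cost = 1100 + 500*9 + 60*6 + 500 + 60 = 6520
step 4: join D via nl_idx
    card(P join D) = 600*40/(40) = 600
    cost = 6520 + 600*6 + 600 = 10720
step 5: join C via nl
    card(P join C) = 600*400/(50) = 4800
    cost = 10720 + 600*400 = 250720
step 6: join B via nl
    card(P join B) = 4800*20/(30) = 3200
    cost = 250720 + 4800*20 = 346720

346720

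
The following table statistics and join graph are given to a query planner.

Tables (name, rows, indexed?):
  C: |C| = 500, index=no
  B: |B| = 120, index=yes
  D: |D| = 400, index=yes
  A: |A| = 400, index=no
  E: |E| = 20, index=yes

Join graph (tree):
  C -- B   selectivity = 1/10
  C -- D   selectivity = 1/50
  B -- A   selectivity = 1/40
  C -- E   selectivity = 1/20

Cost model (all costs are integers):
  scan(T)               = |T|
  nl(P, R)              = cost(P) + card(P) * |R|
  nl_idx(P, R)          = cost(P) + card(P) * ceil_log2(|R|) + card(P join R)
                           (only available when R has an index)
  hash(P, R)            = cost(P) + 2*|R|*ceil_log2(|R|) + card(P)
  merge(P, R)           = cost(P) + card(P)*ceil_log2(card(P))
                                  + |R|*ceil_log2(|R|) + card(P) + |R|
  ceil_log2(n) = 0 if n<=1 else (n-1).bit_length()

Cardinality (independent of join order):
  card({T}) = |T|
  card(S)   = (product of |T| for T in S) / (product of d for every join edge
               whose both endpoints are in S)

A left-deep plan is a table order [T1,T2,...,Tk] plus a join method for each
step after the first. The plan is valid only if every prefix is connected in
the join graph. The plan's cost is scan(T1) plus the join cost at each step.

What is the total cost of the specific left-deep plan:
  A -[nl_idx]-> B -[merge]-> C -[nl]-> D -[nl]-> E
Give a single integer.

33623800

step 1: scan A: cost=400, card=400
step 2: join B via nl_idx
    card(P join B) = 400*120/(40) = 1200
    cost = 400 + 400*7 + 1200 = 4400
step 3: join C via merge
    card(P join C) = 1200*500/(10) = 60000
    cost = 4400 + 1200*11 + 500*9 + 1200 + 500 = 23800
step 4: join D via nl
    card(P join D) = 60000*400/(50) = 480000
    cost = 23800 + 60000*400 = 24023800
step 5: join E via nl
    card(P join E) = 480000*20/(20) = 480000
    cost = 24023800 + 480000*20 = 33623800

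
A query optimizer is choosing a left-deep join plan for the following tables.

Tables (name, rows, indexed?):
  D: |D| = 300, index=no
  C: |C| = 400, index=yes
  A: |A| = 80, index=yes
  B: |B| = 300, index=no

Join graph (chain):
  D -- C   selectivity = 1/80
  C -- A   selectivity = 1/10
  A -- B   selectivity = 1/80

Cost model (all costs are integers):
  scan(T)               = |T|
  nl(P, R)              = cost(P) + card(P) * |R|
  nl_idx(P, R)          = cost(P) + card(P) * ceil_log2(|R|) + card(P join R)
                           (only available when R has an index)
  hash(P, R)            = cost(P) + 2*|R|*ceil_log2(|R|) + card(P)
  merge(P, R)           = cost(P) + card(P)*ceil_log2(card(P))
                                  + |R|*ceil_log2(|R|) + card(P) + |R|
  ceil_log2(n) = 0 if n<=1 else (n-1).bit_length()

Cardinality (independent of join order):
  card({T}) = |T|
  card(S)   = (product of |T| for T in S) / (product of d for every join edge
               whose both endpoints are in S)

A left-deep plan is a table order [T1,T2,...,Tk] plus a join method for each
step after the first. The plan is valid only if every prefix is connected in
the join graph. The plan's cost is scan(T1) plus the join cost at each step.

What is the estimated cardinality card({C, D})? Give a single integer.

1500

Tables in S: C(400), D(300)
Edges inside S: D-C(d=80)
numerator = 400 * 300 = 120000
denominator = 80 = 80
card(S) = 120000 / 80 = 1500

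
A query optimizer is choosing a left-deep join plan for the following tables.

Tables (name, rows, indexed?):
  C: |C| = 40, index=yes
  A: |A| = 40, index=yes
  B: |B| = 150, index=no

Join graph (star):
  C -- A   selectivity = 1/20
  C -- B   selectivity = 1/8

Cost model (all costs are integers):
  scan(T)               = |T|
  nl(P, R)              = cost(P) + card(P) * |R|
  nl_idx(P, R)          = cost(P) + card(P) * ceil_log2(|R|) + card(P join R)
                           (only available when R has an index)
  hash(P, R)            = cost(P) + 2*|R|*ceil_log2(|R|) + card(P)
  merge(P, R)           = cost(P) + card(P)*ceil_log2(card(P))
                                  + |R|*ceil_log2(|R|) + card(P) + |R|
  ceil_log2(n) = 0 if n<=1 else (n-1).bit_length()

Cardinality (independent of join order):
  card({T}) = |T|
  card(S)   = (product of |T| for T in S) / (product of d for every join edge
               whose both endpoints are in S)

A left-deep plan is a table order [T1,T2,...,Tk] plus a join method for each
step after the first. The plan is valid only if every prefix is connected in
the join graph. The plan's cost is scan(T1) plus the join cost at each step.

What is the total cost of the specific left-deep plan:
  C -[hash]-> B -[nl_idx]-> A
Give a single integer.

8480

step 1: scan C: cost=40, card=40
step 2: join B via hash
    card(P join B) = 40*150/(8) = 750
    cost = 40 + 2*150*8 + 40 = 2480
step 3: join A via nl_idx
    card(P join A) = 750*40/(20) = 1500
    cost = 2480 + 750*6 + 1500 = 8480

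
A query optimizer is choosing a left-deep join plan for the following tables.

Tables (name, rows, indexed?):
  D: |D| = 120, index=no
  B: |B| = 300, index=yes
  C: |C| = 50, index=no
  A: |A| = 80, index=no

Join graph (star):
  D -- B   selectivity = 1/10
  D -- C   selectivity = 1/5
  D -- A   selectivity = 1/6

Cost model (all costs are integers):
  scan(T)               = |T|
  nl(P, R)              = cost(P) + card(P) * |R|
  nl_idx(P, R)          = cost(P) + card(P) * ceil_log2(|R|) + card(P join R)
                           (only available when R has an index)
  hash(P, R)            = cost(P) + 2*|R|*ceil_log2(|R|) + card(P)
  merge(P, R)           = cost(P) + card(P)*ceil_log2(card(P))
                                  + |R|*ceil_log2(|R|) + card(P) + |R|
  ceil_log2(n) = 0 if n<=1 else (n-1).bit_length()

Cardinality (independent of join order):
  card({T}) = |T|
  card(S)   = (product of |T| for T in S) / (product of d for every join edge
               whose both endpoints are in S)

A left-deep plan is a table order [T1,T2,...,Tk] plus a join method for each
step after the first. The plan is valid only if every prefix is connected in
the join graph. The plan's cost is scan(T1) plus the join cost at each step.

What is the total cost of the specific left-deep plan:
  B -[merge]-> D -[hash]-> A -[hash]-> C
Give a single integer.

57580

step 1: scan B: cost=300, card=300
step 2: join D via merge
    card(P join D) = 300*120/(10) = 3600
    cost = 300 + 300*9 + 120*7 + 300 + 120 = 4260
step 3: join A via hash
    card(P join A) = 3600*80/(6) = 48000
    cost = 4260 + 2*80*7 + 3600 = 8980
step 4: join C via hash
    card(P join C) = 48000*50/(5) = 480000
    cost = 8980 + 2*50*6 + 48000 = 57580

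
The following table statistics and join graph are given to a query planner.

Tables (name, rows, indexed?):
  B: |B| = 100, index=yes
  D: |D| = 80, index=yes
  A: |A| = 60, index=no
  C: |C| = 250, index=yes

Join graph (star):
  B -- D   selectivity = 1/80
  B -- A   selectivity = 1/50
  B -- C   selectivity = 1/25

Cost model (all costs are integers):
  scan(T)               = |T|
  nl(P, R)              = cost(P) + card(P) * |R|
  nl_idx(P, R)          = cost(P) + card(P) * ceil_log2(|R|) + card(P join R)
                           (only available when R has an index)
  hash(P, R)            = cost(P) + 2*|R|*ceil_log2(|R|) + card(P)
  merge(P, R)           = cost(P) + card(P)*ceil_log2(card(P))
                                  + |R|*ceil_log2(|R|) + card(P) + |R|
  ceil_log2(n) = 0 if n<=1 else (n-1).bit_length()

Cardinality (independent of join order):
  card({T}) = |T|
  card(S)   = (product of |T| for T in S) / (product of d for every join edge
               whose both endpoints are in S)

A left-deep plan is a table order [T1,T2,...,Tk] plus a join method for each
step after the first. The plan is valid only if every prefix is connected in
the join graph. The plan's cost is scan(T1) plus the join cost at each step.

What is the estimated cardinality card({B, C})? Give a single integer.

Tables in S: B(100), C(250)
Edges inside S: B-C(d=25)
numerator = 100 * 250 = 25000
denominator = 25 = 25
card(S) = 25000 / 25 = 1000

1000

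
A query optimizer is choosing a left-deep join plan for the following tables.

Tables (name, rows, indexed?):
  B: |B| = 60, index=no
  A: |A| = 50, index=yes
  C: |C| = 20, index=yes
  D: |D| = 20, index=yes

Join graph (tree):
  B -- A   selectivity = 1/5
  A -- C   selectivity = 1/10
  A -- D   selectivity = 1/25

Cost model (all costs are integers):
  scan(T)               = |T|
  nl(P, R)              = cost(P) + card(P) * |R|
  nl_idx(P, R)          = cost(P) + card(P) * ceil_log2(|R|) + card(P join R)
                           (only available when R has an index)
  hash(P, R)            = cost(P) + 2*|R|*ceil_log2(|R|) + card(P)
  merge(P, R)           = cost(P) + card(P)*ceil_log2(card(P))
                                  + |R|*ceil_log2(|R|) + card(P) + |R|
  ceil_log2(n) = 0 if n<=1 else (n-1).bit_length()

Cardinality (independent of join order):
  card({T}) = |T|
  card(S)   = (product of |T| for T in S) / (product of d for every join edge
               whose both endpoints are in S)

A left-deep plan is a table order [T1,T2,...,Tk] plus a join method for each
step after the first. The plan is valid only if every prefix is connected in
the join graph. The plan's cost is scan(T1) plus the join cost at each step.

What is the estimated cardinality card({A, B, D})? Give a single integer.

480

Tables in S: A(50), B(60), D(20)
Edges inside S: B-A(d=5), A-D(d=25)
numerator = 50 * 60 * 20 = 60000
denominator = 5 * 25 = 125
card(S) = 60000 / 125 = 480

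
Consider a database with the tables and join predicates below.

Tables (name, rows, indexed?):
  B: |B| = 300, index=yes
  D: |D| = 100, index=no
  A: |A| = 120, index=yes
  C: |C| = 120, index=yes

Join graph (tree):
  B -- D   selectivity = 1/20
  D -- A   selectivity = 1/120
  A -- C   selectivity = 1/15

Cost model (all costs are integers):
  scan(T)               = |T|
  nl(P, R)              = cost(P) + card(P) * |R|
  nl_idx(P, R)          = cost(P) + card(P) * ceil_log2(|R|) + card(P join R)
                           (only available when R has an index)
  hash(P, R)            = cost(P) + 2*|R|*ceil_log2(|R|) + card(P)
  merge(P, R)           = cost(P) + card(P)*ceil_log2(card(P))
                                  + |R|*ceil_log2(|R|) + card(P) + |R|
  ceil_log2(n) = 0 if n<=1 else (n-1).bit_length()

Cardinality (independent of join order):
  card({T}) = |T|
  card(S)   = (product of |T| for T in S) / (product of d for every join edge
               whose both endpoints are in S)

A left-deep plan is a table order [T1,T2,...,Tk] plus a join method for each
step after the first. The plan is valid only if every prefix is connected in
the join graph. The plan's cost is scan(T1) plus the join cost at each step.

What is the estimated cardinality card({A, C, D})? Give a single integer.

800

Tables in S: A(120), C(120), D(100)
Edges inside S: D-A(d=120), A-C(d=15)
numerator = 120 * 120 * 100 = 1440000
denominator = 120 * 15 = 1800
card(S) = 1440000 / 1800 = 800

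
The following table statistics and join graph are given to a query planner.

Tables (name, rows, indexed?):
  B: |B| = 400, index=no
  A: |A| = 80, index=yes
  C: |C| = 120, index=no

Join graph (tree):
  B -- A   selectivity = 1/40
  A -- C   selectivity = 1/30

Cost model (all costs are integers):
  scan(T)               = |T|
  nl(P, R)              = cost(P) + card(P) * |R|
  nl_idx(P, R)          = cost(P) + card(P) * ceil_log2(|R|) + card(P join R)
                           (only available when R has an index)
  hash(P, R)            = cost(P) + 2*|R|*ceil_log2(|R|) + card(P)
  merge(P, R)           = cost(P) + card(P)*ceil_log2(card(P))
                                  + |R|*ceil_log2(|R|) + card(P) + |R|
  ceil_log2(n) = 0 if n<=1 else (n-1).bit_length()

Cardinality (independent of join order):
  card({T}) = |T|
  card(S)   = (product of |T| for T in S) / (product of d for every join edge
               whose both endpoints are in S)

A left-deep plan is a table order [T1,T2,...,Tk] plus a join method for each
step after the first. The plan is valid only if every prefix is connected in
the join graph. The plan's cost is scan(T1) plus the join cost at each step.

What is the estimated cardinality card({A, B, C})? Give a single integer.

3200

Tables in S: A(80), B(400), C(120)
Edges inside S: B-A(d=40), A-C(d=30)
numerator = 80 * 400 * 120 = 3840000
denominator = 40 * 30 = 1200
card(S) = 3840000 / 1200 = 3200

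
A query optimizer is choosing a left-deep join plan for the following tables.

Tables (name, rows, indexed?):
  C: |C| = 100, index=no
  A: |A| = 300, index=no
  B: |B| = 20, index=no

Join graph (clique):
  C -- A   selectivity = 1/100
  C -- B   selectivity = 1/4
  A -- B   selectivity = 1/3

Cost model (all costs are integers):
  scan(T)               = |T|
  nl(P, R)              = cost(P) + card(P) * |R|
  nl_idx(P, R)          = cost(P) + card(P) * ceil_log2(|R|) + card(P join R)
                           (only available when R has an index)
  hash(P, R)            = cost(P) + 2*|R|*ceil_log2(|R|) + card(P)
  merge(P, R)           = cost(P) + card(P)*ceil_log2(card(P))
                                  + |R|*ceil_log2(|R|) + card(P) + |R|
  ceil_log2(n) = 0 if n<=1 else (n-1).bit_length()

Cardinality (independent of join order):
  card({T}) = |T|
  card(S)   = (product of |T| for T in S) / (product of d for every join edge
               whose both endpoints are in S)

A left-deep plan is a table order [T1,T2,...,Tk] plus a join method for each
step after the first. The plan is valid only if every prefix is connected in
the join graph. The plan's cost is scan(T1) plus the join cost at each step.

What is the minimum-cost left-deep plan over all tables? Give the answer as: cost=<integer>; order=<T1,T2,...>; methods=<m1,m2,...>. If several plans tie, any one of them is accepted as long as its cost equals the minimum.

cost=2500; order=A,C,B; methods=hash,hash

Selinger DP (subsets sized 1..n):
  {C}: scan cost=100, card=100
  {A}: scan cost=300, card=300
  {B}: scan cost=20, card=20
  {AC}: card=300; try (C,hash)→2000, (A,merge)→3900, (C,merge)→4100, (A,hash)→5600, (A,nl)→30100, (C,nl)→30300; best=2000 via (C,hash)
  {BC}: card=500; try (B,hash)→400, (C,merge)→940, (B,merge)→1020, (C,hash)→1440, (C,nl)→2020, (B,nl)→2100; best=400 via (B,hash)
  {AB}: card=2000; try (B,hash)→800, (A,merge)→3140, (B,merge)→3420, (A,hash)→5440, (A,nl)→6020, (B,nl)→6300; best=800 via (B,hash)
  {ABC}: card=500; try (B,hash)→2500, (C,hash)→4200, (B,merge)→5120, (A,hash)→6300, (B,nl)→8000, (A,merge)→8400 …(+3); best=2500 via (B,hash)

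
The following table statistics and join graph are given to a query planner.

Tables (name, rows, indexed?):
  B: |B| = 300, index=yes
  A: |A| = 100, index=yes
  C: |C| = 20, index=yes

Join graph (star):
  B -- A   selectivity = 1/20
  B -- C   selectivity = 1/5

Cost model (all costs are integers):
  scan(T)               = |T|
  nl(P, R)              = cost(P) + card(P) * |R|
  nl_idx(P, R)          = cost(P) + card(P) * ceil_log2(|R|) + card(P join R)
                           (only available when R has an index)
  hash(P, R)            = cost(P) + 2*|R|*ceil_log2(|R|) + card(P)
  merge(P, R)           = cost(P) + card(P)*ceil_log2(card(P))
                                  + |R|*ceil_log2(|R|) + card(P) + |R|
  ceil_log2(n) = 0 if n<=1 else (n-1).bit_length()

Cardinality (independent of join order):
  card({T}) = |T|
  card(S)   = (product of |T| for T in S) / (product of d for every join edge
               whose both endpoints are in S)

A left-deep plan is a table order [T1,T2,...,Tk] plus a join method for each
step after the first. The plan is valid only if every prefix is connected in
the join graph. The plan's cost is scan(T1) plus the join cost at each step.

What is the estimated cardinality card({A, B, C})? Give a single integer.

6000

Tables in S: A(100), B(300), C(20)
Edges inside S: B-A(d=20), B-C(d=5)
numerator = 100 * 300 * 20 = 600000
denominator = 20 * 5 = 100
card(S) = 600000 / 100 = 6000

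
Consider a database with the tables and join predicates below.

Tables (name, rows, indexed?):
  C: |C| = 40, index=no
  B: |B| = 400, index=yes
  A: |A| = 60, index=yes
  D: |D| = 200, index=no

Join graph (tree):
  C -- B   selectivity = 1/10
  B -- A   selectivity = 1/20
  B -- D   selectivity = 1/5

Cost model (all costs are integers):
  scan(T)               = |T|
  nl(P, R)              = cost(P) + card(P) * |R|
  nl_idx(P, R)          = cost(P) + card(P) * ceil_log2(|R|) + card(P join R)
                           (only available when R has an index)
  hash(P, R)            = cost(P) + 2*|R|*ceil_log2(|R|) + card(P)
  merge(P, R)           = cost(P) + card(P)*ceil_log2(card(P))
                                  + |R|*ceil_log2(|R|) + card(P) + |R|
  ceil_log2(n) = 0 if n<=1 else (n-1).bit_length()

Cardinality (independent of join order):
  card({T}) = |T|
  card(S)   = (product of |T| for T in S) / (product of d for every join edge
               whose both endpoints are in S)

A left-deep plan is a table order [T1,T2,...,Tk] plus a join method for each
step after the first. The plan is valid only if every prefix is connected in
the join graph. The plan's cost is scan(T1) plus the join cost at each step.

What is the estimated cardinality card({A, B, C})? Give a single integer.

Tables in S: A(60), B(400), C(40)
Edges inside S: C-B(d=10), B-A(d=20)
numerator = 60 * 400 * 40 = 960000
denominator = 10 * 20 = 200
card(S) = 960000 / 200 = 4800

4800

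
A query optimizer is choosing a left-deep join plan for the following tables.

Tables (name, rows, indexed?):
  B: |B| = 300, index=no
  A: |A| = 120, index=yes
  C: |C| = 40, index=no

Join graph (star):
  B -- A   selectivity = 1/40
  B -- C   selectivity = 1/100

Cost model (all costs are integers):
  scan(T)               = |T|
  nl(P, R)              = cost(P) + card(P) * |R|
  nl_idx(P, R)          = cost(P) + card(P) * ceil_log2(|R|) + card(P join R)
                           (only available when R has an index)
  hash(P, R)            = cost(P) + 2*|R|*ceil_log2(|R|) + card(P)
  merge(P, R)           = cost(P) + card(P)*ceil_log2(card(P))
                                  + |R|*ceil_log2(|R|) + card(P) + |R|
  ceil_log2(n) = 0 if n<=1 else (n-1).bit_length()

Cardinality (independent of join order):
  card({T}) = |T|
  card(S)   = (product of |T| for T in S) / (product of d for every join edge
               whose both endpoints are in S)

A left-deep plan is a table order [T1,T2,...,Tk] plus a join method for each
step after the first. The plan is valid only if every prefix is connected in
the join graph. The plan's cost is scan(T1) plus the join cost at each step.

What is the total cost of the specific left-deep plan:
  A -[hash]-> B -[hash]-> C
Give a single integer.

7020

step 1: scan A: cost=120, card=120
step 2: join B via hash
    card(P join B) = 120*300/(40) = 900
    cost = 120 + 2*300*9 + 120 = 5640
step 3: join C via hash
    card(P join C) = 900*40/(100) = 360
    cost = 5640 + 2*40*6 + 900 = 7020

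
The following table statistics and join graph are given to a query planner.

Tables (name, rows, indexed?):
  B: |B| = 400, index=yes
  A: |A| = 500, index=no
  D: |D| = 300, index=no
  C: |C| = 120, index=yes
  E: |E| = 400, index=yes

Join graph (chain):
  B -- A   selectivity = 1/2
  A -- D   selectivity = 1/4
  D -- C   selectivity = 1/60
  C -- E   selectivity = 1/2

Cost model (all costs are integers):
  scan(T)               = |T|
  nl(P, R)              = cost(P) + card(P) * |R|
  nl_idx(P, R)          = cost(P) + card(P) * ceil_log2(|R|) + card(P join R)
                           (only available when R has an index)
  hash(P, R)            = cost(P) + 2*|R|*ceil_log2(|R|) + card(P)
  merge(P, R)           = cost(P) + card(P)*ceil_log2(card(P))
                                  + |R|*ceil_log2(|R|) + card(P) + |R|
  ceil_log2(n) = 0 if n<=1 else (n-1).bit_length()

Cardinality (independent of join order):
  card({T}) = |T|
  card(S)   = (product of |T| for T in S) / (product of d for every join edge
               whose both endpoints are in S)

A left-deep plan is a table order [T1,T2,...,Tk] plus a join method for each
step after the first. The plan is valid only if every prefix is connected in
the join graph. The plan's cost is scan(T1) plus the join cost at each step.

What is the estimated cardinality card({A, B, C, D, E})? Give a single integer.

Tables in S: A(500), B(400), C(120), D(300), E(400)
Edges inside S: B-A(d=2), A-D(d=4), D-C(d=60), C-E(d=2)
numerator = 500 * 400 * 120 * 300 * 400 = 2880000000000
denominator = 2 * 4 * 60 * 2 = 960
card(S) = 2880000000000 / 960 = 3000000000

3000000000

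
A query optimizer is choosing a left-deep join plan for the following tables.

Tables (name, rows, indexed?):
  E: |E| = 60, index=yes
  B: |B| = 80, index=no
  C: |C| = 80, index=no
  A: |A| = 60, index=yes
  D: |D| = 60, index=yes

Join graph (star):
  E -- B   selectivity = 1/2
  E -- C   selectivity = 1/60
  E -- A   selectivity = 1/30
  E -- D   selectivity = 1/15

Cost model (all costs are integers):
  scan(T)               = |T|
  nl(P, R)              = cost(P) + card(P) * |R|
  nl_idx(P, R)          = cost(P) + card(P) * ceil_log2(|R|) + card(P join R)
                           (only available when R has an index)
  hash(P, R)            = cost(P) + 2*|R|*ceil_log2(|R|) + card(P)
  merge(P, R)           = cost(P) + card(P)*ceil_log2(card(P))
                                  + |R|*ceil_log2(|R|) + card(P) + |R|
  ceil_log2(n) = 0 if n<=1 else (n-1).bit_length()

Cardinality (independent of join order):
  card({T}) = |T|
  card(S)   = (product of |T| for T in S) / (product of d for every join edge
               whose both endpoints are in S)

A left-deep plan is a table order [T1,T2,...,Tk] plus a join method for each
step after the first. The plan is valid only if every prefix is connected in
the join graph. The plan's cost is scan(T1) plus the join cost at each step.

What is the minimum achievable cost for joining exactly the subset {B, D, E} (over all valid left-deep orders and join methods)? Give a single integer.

Selinger DP over subsets of {B,D,E}:
  {E}: scan cost=60, card=60
  {B}: scan cost=80, card=80
  {D}: scan cost=60, card=60
  {BE}: card=2400; try (E,hash)→880, (B,merge)→1120, (E,merge)→1140, (B,hash)→1240, (E,nl_idx)→2960, (B,nl)→4860 …(+1); best=880 via (E,hash)
  {DE}: card=240; try (E,nl_idx)→660, (D,nl_idx)→660, (E,hash)→840, (D,hash)→840, (E,merge)→900, (D,merge)→900 …(+2); best=660 via (E,nl_idx)
  {BDE}: card=9600; try (B,hash)→2020, (B,merge)→3460, (D,hash)→4000, (B,nl)→19860, (D,nl_idx)→24880, (D,merge)→32500 …(+1); best=2020 via (B,hash)

2020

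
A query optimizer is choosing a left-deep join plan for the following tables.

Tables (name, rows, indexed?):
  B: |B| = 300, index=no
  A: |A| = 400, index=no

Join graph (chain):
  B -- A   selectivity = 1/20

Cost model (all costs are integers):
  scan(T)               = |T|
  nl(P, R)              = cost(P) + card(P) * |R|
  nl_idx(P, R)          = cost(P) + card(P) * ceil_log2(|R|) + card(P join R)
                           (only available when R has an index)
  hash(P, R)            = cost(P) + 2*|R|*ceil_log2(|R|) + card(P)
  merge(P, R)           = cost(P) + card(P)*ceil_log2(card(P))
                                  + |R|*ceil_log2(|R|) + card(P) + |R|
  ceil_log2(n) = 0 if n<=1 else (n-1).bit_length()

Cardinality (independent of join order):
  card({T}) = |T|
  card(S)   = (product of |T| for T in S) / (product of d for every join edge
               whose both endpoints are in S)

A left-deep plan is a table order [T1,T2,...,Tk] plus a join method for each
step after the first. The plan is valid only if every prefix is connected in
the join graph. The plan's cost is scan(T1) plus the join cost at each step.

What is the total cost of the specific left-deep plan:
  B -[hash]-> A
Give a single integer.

step 1: scan B: cost=300, card=300
step 2: join A via hash
    card(P join A) = 300*400/(20) = 6000
    cost = 300 + 2*400*9 + 300 = 7800

7800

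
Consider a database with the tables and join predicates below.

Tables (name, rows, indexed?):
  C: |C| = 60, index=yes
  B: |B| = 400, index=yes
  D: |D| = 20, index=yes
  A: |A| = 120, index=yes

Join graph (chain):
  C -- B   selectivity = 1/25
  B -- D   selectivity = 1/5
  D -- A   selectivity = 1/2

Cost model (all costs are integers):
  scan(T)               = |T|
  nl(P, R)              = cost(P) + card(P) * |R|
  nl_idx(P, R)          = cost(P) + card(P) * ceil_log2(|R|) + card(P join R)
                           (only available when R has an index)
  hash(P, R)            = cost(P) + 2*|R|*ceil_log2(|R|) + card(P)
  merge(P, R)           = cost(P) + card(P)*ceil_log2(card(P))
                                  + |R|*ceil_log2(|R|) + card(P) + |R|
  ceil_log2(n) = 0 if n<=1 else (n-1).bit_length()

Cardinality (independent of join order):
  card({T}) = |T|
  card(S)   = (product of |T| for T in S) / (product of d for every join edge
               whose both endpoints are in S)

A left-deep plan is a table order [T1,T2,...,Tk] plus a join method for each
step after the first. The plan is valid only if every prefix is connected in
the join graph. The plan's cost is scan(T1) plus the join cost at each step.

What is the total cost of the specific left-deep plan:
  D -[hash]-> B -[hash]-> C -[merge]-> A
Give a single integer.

60440

step 1: scan D: cost=20, card=20
step 2: join B via hash
    card(P join B) = 20*400/(5) = 1600
    cost = 20 + 2*400*9 + 20 = 7240
step 3: join C via hash
    card(P join C) = 1600*60/(25) = 3840
    cost = 7240 + 2*60*6 + 1600 = 9560
step 4: join A via merge
    card(P join A) = 3840*120/(2) = 230400
    cost = 9560 + 3840*12 + 120*7 + 3840 + 120 = 60440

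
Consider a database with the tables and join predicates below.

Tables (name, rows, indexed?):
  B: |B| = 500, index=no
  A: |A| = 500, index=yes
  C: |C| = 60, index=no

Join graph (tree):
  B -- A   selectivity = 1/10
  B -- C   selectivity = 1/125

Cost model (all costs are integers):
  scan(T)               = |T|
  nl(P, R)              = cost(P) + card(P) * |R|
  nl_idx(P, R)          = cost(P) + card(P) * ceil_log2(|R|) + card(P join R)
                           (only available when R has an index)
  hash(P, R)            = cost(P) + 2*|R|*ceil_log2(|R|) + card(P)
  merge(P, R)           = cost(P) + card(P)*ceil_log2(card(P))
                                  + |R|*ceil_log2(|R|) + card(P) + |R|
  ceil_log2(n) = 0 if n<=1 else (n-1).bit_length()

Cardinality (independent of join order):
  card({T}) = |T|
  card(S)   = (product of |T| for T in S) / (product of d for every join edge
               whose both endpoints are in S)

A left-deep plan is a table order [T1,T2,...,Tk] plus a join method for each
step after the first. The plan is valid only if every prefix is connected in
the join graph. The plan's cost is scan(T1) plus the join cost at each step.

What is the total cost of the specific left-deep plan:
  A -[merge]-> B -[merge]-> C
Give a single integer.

step 1: scan A: cost=500, card=500
step 2: join B via merge
    card(P join B) = 500*500/(10) = 25000
    cost = 500 + 500*9 + 500*9 + 500 + 500 = 10500
step 3: join C via merge
    card(P join C) = 25000*60/(125) = 12000
    cost = 10500 + 25000*15 + 60*6 + 25000 + 60 = 410920

410920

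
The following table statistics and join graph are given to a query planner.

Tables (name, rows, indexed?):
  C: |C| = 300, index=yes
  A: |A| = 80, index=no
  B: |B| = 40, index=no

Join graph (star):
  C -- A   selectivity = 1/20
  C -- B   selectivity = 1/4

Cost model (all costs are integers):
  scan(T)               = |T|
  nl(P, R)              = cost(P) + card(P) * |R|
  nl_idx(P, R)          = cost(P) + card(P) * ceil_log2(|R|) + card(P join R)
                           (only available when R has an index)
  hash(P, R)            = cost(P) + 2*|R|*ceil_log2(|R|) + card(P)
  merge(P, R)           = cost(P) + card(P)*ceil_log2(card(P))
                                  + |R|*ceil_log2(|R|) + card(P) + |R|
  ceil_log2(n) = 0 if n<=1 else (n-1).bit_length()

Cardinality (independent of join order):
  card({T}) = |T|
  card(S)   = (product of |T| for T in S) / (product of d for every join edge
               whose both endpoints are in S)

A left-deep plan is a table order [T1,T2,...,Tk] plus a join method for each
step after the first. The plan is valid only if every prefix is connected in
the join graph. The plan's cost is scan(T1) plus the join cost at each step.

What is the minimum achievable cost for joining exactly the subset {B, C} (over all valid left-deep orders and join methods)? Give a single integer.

Selinger DP over subsets of {B,C}:
  {C}: scan cost=300, card=300
  {B}: scan cost=40, card=40
  {BC}: card=3000; try (B,hash)→1080, (C,merge)→3320, (C,nl_idx)→3400, (B,merge)→3580, (C,hash)→5480, (C,nl)→12040 …(+1); best=1080 via (B,hash)

1080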